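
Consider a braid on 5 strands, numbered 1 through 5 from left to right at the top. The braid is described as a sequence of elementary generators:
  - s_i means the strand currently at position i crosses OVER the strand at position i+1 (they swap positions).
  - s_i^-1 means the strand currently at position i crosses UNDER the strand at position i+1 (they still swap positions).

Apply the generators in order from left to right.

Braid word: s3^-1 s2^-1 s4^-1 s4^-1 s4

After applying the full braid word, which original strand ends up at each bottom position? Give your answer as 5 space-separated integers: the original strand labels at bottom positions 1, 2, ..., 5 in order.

Answer: 1 4 2 5 3

Derivation:
Gen 1 (s3^-1): strand 3 crosses under strand 4. Perm now: [1 2 4 3 5]
Gen 2 (s2^-1): strand 2 crosses under strand 4. Perm now: [1 4 2 3 5]
Gen 3 (s4^-1): strand 3 crosses under strand 5. Perm now: [1 4 2 5 3]
Gen 4 (s4^-1): strand 5 crosses under strand 3. Perm now: [1 4 2 3 5]
Gen 5 (s4): strand 3 crosses over strand 5. Perm now: [1 4 2 5 3]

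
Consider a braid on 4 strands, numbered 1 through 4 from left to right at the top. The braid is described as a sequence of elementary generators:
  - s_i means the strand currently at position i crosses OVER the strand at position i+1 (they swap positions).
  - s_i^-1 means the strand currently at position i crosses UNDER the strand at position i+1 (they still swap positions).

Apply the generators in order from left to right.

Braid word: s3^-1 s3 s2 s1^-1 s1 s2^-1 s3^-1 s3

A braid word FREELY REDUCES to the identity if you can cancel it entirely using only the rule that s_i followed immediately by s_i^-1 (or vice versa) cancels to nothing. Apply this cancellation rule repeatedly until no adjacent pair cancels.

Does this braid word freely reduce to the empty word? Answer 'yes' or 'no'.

Gen 1 (s3^-1): push. Stack: [s3^-1]
Gen 2 (s3): cancels prior s3^-1. Stack: []
Gen 3 (s2): push. Stack: [s2]
Gen 4 (s1^-1): push. Stack: [s2 s1^-1]
Gen 5 (s1): cancels prior s1^-1. Stack: [s2]
Gen 6 (s2^-1): cancels prior s2. Stack: []
Gen 7 (s3^-1): push. Stack: [s3^-1]
Gen 8 (s3): cancels prior s3^-1. Stack: []
Reduced word: (empty)

Answer: yes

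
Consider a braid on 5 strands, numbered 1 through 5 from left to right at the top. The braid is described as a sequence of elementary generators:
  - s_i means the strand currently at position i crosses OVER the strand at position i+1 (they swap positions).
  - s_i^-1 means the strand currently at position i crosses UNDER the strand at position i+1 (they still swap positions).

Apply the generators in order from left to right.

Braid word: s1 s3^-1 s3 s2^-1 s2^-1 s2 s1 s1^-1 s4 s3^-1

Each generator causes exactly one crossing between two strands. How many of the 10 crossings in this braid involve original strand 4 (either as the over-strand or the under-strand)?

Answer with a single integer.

Gen 1: crossing 1x2. Involves strand 4? no. Count so far: 0
Gen 2: crossing 3x4. Involves strand 4? yes. Count so far: 1
Gen 3: crossing 4x3. Involves strand 4? yes. Count so far: 2
Gen 4: crossing 1x3. Involves strand 4? no. Count so far: 2
Gen 5: crossing 3x1. Involves strand 4? no. Count so far: 2
Gen 6: crossing 1x3. Involves strand 4? no. Count so far: 2
Gen 7: crossing 2x3. Involves strand 4? no. Count so far: 2
Gen 8: crossing 3x2. Involves strand 4? no. Count so far: 2
Gen 9: crossing 4x5. Involves strand 4? yes. Count so far: 3
Gen 10: crossing 1x5. Involves strand 4? no. Count so far: 3

Answer: 3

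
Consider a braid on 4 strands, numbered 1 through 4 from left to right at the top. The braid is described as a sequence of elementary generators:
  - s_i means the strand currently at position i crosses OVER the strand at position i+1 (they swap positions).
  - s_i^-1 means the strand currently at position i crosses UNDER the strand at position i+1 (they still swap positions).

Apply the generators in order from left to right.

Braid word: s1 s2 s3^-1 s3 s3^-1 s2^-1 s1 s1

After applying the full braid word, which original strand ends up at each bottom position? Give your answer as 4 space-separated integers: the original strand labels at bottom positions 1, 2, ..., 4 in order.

Answer: 2 4 3 1

Derivation:
Gen 1 (s1): strand 1 crosses over strand 2. Perm now: [2 1 3 4]
Gen 2 (s2): strand 1 crosses over strand 3. Perm now: [2 3 1 4]
Gen 3 (s3^-1): strand 1 crosses under strand 4. Perm now: [2 3 4 1]
Gen 4 (s3): strand 4 crosses over strand 1. Perm now: [2 3 1 4]
Gen 5 (s3^-1): strand 1 crosses under strand 4. Perm now: [2 3 4 1]
Gen 6 (s2^-1): strand 3 crosses under strand 4. Perm now: [2 4 3 1]
Gen 7 (s1): strand 2 crosses over strand 4. Perm now: [4 2 3 1]
Gen 8 (s1): strand 4 crosses over strand 2. Perm now: [2 4 3 1]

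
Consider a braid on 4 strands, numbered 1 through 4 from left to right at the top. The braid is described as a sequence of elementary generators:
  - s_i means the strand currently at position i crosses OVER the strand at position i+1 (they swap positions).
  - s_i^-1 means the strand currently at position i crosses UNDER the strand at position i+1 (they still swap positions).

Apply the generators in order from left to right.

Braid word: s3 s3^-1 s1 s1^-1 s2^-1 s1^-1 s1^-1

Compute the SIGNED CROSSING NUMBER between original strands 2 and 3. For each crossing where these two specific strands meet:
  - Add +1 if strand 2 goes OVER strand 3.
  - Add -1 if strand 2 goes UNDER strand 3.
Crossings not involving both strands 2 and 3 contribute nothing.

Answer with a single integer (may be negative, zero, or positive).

Answer: -1

Derivation:
Gen 1: crossing 3x4. Both 2&3? no. Sum: 0
Gen 2: crossing 4x3. Both 2&3? no. Sum: 0
Gen 3: crossing 1x2. Both 2&3? no. Sum: 0
Gen 4: crossing 2x1. Both 2&3? no. Sum: 0
Gen 5: 2 under 3. Both 2&3? yes. Contrib: -1. Sum: -1
Gen 6: crossing 1x3. Both 2&3? no. Sum: -1
Gen 7: crossing 3x1. Both 2&3? no. Sum: -1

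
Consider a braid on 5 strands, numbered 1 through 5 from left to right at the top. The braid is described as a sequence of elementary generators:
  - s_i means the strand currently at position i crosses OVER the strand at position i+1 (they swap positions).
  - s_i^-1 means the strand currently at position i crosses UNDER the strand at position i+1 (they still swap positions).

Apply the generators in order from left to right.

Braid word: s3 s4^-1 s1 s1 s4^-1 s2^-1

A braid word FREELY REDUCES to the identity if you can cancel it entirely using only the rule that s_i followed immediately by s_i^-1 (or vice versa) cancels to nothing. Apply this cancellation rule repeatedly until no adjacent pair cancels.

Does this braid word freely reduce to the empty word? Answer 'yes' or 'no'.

Answer: no

Derivation:
Gen 1 (s3): push. Stack: [s3]
Gen 2 (s4^-1): push. Stack: [s3 s4^-1]
Gen 3 (s1): push. Stack: [s3 s4^-1 s1]
Gen 4 (s1): push. Stack: [s3 s4^-1 s1 s1]
Gen 5 (s4^-1): push. Stack: [s3 s4^-1 s1 s1 s4^-1]
Gen 6 (s2^-1): push. Stack: [s3 s4^-1 s1 s1 s4^-1 s2^-1]
Reduced word: s3 s4^-1 s1 s1 s4^-1 s2^-1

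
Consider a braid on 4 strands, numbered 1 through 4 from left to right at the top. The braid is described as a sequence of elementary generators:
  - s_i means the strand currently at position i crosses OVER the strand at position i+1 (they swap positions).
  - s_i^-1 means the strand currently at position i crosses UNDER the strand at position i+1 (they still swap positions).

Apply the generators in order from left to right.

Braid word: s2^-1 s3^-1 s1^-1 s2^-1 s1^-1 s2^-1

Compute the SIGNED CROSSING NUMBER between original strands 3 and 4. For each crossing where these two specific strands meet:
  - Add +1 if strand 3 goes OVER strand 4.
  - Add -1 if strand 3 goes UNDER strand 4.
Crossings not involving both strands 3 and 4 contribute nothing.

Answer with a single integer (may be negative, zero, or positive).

Gen 1: crossing 2x3. Both 3&4? no. Sum: 0
Gen 2: crossing 2x4. Both 3&4? no. Sum: 0
Gen 3: crossing 1x3. Both 3&4? no. Sum: 0
Gen 4: crossing 1x4. Both 3&4? no. Sum: 0
Gen 5: 3 under 4. Both 3&4? yes. Contrib: -1. Sum: -1
Gen 6: crossing 3x1. Both 3&4? no. Sum: -1

Answer: -1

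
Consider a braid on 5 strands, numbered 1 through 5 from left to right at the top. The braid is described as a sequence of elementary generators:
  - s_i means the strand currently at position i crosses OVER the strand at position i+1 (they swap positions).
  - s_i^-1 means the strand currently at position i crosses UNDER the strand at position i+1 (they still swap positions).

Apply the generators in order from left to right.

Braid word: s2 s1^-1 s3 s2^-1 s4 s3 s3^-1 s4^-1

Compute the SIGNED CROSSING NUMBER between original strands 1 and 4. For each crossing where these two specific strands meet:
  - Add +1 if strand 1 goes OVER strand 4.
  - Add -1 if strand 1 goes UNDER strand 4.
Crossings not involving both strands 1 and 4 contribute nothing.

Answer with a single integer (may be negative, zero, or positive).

Gen 1: crossing 2x3. Both 1&4? no. Sum: 0
Gen 2: crossing 1x3. Both 1&4? no. Sum: 0
Gen 3: crossing 2x4. Both 1&4? no. Sum: 0
Gen 4: 1 under 4. Both 1&4? yes. Contrib: -1. Sum: -1
Gen 5: crossing 2x5. Both 1&4? no. Sum: -1
Gen 6: crossing 1x5. Both 1&4? no. Sum: -1
Gen 7: crossing 5x1. Both 1&4? no. Sum: -1
Gen 8: crossing 5x2. Both 1&4? no. Sum: -1

Answer: -1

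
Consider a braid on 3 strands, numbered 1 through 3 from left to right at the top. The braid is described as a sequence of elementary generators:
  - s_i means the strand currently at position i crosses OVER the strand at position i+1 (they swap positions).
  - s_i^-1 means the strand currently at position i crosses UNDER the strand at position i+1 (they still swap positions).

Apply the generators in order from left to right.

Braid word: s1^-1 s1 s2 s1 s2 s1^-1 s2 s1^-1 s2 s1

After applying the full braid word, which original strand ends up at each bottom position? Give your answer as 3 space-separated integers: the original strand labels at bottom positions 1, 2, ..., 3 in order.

Answer: 3 1 2

Derivation:
Gen 1 (s1^-1): strand 1 crosses under strand 2. Perm now: [2 1 3]
Gen 2 (s1): strand 2 crosses over strand 1. Perm now: [1 2 3]
Gen 3 (s2): strand 2 crosses over strand 3. Perm now: [1 3 2]
Gen 4 (s1): strand 1 crosses over strand 3. Perm now: [3 1 2]
Gen 5 (s2): strand 1 crosses over strand 2. Perm now: [3 2 1]
Gen 6 (s1^-1): strand 3 crosses under strand 2. Perm now: [2 3 1]
Gen 7 (s2): strand 3 crosses over strand 1. Perm now: [2 1 3]
Gen 8 (s1^-1): strand 2 crosses under strand 1. Perm now: [1 2 3]
Gen 9 (s2): strand 2 crosses over strand 3. Perm now: [1 3 2]
Gen 10 (s1): strand 1 crosses over strand 3. Perm now: [3 1 2]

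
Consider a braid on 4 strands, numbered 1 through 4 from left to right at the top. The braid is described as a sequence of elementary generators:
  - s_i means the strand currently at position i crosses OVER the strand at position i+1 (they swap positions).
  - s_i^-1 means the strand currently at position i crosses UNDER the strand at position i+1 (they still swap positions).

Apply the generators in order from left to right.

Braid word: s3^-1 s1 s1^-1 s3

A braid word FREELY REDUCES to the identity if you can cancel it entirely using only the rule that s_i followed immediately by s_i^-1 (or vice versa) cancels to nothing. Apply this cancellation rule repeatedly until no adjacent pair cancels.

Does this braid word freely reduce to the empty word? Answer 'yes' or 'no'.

Answer: yes

Derivation:
Gen 1 (s3^-1): push. Stack: [s3^-1]
Gen 2 (s1): push. Stack: [s3^-1 s1]
Gen 3 (s1^-1): cancels prior s1. Stack: [s3^-1]
Gen 4 (s3): cancels prior s3^-1. Stack: []
Reduced word: (empty)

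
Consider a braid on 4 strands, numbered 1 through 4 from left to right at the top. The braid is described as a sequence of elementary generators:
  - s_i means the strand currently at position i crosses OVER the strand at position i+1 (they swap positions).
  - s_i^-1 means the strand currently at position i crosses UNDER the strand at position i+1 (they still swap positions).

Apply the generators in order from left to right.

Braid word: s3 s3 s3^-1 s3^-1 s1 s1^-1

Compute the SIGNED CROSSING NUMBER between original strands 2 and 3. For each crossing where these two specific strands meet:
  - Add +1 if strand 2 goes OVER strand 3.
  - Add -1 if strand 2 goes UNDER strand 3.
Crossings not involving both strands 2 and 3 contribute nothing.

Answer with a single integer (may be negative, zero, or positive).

Gen 1: crossing 3x4. Both 2&3? no. Sum: 0
Gen 2: crossing 4x3. Both 2&3? no. Sum: 0
Gen 3: crossing 3x4. Both 2&3? no. Sum: 0
Gen 4: crossing 4x3. Both 2&3? no. Sum: 0
Gen 5: crossing 1x2. Both 2&3? no. Sum: 0
Gen 6: crossing 2x1. Both 2&3? no. Sum: 0

Answer: 0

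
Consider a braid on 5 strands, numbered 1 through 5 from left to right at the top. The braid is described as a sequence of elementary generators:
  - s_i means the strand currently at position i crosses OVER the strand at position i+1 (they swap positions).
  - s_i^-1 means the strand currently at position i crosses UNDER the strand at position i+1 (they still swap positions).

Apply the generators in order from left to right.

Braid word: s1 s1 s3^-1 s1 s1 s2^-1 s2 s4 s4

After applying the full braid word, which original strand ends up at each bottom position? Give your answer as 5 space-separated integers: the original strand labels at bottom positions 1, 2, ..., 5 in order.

Gen 1 (s1): strand 1 crosses over strand 2. Perm now: [2 1 3 4 5]
Gen 2 (s1): strand 2 crosses over strand 1. Perm now: [1 2 3 4 5]
Gen 3 (s3^-1): strand 3 crosses under strand 4. Perm now: [1 2 4 3 5]
Gen 4 (s1): strand 1 crosses over strand 2. Perm now: [2 1 4 3 5]
Gen 5 (s1): strand 2 crosses over strand 1. Perm now: [1 2 4 3 5]
Gen 6 (s2^-1): strand 2 crosses under strand 4. Perm now: [1 4 2 3 5]
Gen 7 (s2): strand 4 crosses over strand 2. Perm now: [1 2 4 3 5]
Gen 8 (s4): strand 3 crosses over strand 5. Perm now: [1 2 4 5 3]
Gen 9 (s4): strand 5 crosses over strand 3. Perm now: [1 2 4 3 5]

Answer: 1 2 4 3 5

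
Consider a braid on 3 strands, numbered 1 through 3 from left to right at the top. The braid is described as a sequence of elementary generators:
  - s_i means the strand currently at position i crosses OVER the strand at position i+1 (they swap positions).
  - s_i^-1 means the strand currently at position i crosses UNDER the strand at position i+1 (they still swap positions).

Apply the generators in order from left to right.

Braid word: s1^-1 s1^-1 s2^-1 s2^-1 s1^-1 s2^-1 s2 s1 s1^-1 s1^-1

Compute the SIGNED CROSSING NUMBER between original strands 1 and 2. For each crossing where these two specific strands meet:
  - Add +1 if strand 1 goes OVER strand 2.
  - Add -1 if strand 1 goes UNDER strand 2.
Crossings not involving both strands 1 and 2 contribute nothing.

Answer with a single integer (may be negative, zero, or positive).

Gen 1: 1 under 2. Both 1&2? yes. Contrib: -1. Sum: -1
Gen 2: 2 under 1. Both 1&2? yes. Contrib: +1. Sum: 0
Gen 3: crossing 2x3. Both 1&2? no. Sum: 0
Gen 4: crossing 3x2. Both 1&2? no. Sum: 0
Gen 5: 1 under 2. Both 1&2? yes. Contrib: -1. Sum: -1
Gen 6: crossing 1x3. Both 1&2? no. Sum: -1
Gen 7: crossing 3x1. Both 1&2? no. Sum: -1
Gen 8: 2 over 1. Both 1&2? yes. Contrib: -1. Sum: -2
Gen 9: 1 under 2. Both 1&2? yes. Contrib: -1. Sum: -3
Gen 10: 2 under 1. Both 1&2? yes. Contrib: +1. Sum: -2

Answer: -2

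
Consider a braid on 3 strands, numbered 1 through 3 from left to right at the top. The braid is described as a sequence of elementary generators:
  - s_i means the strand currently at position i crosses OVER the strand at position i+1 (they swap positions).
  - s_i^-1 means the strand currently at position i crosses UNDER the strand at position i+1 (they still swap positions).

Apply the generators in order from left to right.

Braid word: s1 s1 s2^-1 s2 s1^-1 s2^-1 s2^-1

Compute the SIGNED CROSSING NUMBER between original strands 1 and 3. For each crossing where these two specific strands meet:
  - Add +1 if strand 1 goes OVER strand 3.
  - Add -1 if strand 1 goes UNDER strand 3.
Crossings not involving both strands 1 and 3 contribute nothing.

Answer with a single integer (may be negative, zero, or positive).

Gen 1: crossing 1x2. Both 1&3? no. Sum: 0
Gen 2: crossing 2x1. Both 1&3? no. Sum: 0
Gen 3: crossing 2x3. Both 1&3? no. Sum: 0
Gen 4: crossing 3x2. Both 1&3? no. Sum: 0
Gen 5: crossing 1x2. Both 1&3? no. Sum: 0
Gen 6: 1 under 3. Both 1&3? yes. Contrib: -1. Sum: -1
Gen 7: 3 under 1. Both 1&3? yes. Contrib: +1. Sum: 0

Answer: 0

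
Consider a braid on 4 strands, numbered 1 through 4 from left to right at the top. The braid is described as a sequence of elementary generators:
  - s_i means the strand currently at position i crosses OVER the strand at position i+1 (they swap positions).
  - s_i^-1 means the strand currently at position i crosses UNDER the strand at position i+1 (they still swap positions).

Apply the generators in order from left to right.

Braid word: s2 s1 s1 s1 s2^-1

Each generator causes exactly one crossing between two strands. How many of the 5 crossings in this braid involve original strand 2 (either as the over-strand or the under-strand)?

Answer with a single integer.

Gen 1: crossing 2x3. Involves strand 2? yes. Count so far: 1
Gen 2: crossing 1x3. Involves strand 2? no. Count so far: 1
Gen 3: crossing 3x1. Involves strand 2? no. Count so far: 1
Gen 4: crossing 1x3. Involves strand 2? no. Count so far: 1
Gen 5: crossing 1x2. Involves strand 2? yes. Count so far: 2

Answer: 2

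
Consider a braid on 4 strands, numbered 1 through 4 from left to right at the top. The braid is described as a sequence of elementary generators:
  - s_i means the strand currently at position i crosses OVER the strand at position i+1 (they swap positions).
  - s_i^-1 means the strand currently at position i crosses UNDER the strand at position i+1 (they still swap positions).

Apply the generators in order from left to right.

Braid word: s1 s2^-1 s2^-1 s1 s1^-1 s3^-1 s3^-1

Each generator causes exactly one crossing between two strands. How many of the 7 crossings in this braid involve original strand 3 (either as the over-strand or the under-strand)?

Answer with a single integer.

Gen 1: crossing 1x2. Involves strand 3? no. Count so far: 0
Gen 2: crossing 1x3. Involves strand 3? yes. Count so far: 1
Gen 3: crossing 3x1. Involves strand 3? yes. Count so far: 2
Gen 4: crossing 2x1. Involves strand 3? no. Count so far: 2
Gen 5: crossing 1x2. Involves strand 3? no. Count so far: 2
Gen 6: crossing 3x4. Involves strand 3? yes. Count so far: 3
Gen 7: crossing 4x3. Involves strand 3? yes. Count so far: 4

Answer: 4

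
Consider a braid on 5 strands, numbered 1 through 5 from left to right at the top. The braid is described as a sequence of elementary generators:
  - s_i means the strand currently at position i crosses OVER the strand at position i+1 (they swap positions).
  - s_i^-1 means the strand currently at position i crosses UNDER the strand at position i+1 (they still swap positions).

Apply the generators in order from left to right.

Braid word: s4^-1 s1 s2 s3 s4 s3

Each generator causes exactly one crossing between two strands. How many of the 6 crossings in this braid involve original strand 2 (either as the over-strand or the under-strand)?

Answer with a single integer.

Gen 1: crossing 4x5. Involves strand 2? no. Count so far: 0
Gen 2: crossing 1x2. Involves strand 2? yes. Count so far: 1
Gen 3: crossing 1x3. Involves strand 2? no. Count so far: 1
Gen 4: crossing 1x5. Involves strand 2? no. Count so far: 1
Gen 5: crossing 1x4. Involves strand 2? no. Count so far: 1
Gen 6: crossing 5x4. Involves strand 2? no. Count so far: 1

Answer: 1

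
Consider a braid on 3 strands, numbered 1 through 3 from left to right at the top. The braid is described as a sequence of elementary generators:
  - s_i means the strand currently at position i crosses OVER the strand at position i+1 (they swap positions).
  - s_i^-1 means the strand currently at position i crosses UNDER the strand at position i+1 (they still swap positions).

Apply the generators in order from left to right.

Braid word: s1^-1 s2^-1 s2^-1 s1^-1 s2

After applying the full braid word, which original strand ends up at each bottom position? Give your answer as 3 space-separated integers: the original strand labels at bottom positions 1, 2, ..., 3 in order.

Answer: 1 3 2

Derivation:
Gen 1 (s1^-1): strand 1 crosses under strand 2. Perm now: [2 1 3]
Gen 2 (s2^-1): strand 1 crosses under strand 3. Perm now: [2 3 1]
Gen 3 (s2^-1): strand 3 crosses under strand 1. Perm now: [2 1 3]
Gen 4 (s1^-1): strand 2 crosses under strand 1. Perm now: [1 2 3]
Gen 5 (s2): strand 2 crosses over strand 3. Perm now: [1 3 2]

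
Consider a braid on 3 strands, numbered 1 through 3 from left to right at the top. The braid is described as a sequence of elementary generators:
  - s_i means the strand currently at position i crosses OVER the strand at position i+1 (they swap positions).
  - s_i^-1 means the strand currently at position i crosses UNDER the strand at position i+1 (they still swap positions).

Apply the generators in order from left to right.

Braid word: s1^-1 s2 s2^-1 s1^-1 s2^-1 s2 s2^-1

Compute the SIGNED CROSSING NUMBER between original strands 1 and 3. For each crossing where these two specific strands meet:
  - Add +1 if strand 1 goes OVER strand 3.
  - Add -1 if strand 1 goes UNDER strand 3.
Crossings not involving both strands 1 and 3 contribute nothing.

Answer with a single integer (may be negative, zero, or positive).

Gen 1: crossing 1x2. Both 1&3? no. Sum: 0
Gen 2: 1 over 3. Both 1&3? yes. Contrib: +1. Sum: 1
Gen 3: 3 under 1. Both 1&3? yes. Contrib: +1. Sum: 2
Gen 4: crossing 2x1. Both 1&3? no. Sum: 2
Gen 5: crossing 2x3. Both 1&3? no. Sum: 2
Gen 6: crossing 3x2. Both 1&3? no. Sum: 2
Gen 7: crossing 2x3. Both 1&3? no. Sum: 2

Answer: 2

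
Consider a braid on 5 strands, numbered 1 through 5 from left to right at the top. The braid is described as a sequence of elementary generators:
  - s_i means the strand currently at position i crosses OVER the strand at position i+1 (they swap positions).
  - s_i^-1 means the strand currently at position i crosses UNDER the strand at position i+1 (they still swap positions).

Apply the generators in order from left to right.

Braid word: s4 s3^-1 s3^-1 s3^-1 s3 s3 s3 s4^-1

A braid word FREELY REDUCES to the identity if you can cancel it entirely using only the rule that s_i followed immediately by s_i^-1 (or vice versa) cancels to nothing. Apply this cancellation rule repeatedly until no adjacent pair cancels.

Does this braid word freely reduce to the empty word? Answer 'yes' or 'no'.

Answer: yes

Derivation:
Gen 1 (s4): push. Stack: [s4]
Gen 2 (s3^-1): push. Stack: [s4 s3^-1]
Gen 3 (s3^-1): push. Stack: [s4 s3^-1 s3^-1]
Gen 4 (s3^-1): push. Stack: [s4 s3^-1 s3^-1 s3^-1]
Gen 5 (s3): cancels prior s3^-1. Stack: [s4 s3^-1 s3^-1]
Gen 6 (s3): cancels prior s3^-1. Stack: [s4 s3^-1]
Gen 7 (s3): cancels prior s3^-1. Stack: [s4]
Gen 8 (s4^-1): cancels prior s4. Stack: []
Reduced word: (empty)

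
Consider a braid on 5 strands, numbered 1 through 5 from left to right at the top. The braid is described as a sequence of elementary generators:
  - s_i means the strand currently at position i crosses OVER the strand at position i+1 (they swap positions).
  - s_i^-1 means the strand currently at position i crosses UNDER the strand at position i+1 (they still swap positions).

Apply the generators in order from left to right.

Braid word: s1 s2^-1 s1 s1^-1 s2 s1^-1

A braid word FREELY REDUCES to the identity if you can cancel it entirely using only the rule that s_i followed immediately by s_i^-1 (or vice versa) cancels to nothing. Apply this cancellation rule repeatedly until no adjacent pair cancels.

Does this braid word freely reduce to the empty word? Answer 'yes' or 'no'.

Gen 1 (s1): push. Stack: [s1]
Gen 2 (s2^-1): push. Stack: [s1 s2^-1]
Gen 3 (s1): push. Stack: [s1 s2^-1 s1]
Gen 4 (s1^-1): cancels prior s1. Stack: [s1 s2^-1]
Gen 5 (s2): cancels prior s2^-1. Stack: [s1]
Gen 6 (s1^-1): cancels prior s1. Stack: []
Reduced word: (empty)

Answer: yes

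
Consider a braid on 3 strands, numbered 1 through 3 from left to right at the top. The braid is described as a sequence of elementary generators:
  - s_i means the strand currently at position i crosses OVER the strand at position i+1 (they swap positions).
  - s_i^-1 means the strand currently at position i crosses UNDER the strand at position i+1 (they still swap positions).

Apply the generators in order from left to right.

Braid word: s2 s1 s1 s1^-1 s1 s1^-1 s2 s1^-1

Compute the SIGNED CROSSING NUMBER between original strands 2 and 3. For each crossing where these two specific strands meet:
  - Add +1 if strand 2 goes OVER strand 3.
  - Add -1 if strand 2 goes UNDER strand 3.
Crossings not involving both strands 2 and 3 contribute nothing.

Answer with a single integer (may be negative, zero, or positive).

Answer: 2

Derivation:
Gen 1: 2 over 3. Both 2&3? yes. Contrib: +1. Sum: 1
Gen 2: crossing 1x3. Both 2&3? no. Sum: 1
Gen 3: crossing 3x1. Both 2&3? no. Sum: 1
Gen 4: crossing 1x3. Both 2&3? no. Sum: 1
Gen 5: crossing 3x1. Both 2&3? no. Sum: 1
Gen 6: crossing 1x3. Both 2&3? no. Sum: 1
Gen 7: crossing 1x2. Both 2&3? no. Sum: 1
Gen 8: 3 under 2. Both 2&3? yes. Contrib: +1. Sum: 2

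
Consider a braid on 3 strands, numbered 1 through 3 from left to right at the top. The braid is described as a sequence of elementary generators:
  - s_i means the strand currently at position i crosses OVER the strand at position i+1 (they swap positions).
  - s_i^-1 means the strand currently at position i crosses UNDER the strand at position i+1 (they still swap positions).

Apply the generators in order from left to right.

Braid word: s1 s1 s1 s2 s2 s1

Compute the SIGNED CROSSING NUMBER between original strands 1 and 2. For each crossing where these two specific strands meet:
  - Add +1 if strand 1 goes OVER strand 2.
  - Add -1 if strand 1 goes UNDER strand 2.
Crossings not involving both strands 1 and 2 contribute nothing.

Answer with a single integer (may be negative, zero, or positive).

Gen 1: 1 over 2. Both 1&2? yes. Contrib: +1. Sum: 1
Gen 2: 2 over 1. Both 1&2? yes. Contrib: -1. Sum: 0
Gen 3: 1 over 2. Both 1&2? yes. Contrib: +1. Sum: 1
Gen 4: crossing 1x3. Both 1&2? no. Sum: 1
Gen 5: crossing 3x1. Both 1&2? no. Sum: 1
Gen 6: 2 over 1. Both 1&2? yes. Contrib: -1. Sum: 0

Answer: 0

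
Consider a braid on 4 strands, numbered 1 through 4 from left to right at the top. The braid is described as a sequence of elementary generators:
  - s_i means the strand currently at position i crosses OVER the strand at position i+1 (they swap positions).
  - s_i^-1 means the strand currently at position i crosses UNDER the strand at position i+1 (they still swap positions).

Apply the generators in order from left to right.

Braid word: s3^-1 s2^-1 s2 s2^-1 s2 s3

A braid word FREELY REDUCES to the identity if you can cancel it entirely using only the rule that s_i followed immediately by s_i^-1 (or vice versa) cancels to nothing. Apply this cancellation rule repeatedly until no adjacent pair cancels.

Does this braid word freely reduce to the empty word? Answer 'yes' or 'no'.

Gen 1 (s3^-1): push. Stack: [s3^-1]
Gen 2 (s2^-1): push. Stack: [s3^-1 s2^-1]
Gen 3 (s2): cancels prior s2^-1. Stack: [s3^-1]
Gen 4 (s2^-1): push. Stack: [s3^-1 s2^-1]
Gen 5 (s2): cancels prior s2^-1. Stack: [s3^-1]
Gen 6 (s3): cancels prior s3^-1. Stack: []
Reduced word: (empty)

Answer: yes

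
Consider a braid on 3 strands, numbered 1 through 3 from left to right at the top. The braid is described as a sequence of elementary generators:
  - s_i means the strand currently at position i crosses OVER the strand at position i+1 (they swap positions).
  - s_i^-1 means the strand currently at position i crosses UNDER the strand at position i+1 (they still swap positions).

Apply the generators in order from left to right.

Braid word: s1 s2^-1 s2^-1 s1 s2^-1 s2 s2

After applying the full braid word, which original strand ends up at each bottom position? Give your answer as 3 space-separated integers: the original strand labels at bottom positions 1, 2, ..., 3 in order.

Answer: 1 3 2

Derivation:
Gen 1 (s1): strand 1 crosses over strand 2. Perm now: [2 1 3]
Gen 2 (s2^-1): strand 1 crosses under strand 3. Perm now: [2 3 1]
Gen 3 (s2^-1): strand 3 crosses under strand 1. Perm now: [2 1 3]
Gen 4 (s1): strand 2 crosses over strand 1. Perm now: [1 2 3]
Gen 5 (s2^-1): strand 2 crosses under strand 3. Perm now: [1 3 2]
Gen 6 (s2): strand 3 crosses over strand 2. Perm now: [1 2 3]
Gen 7 (s2): strand 2 crosses over strand 3. Perm now: [1 3 2]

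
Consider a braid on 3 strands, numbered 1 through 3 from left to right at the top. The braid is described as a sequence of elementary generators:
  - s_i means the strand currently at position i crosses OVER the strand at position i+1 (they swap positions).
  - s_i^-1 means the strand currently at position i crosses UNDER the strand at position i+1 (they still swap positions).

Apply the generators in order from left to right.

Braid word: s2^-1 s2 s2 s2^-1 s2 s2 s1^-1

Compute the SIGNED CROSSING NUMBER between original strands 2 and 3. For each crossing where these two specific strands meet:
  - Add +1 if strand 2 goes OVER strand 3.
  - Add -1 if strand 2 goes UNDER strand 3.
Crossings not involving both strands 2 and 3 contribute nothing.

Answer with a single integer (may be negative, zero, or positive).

Answer: 0

Derivation:
Gen 1: 2 under 3. Both 2&3? yes. Contrib: -1. Sum: -1
Gen 2: 3 over 2. Both 2&3? yes. Contrib: -1. Sum: -2
Gen 3: 2 over 3. Both 2&3? yes. Contrib: +1. Sum: -1
Gen 4: 3 under 2. Both 2&3? yes. Contrib: +1. Sum: 0
Gen 5: 2 over 3. Both 2&3? yes. Contrib: +1. Sum: 1
Gen 6: 3 over 2. Both 2&3? yes. Contrib: -1. Sum: 0
Gen 7: crossing 1x2. Both 2&3? no. Sum: 0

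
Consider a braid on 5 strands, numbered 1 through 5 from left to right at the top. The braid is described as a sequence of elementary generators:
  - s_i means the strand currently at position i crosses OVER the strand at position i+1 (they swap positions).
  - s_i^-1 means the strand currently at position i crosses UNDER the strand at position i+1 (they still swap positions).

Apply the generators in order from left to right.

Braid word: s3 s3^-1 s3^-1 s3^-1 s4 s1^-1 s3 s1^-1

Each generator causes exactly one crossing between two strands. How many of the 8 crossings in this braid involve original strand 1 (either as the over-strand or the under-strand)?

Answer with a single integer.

Gen 1: crossing 3x4. Involves strand 1? no. Count so far: 0
Gen 2: crossing 4x3. Involves strand 1? no. Count so far: 0
Gen 3: crossing 3x4. Involves strand 1? no. Count so far: 0
Gen 4: crossing 4x3. Involves strand 1? no. Count so far: 0
Gen 5: crossing 4x5. Involves strand 1? no. Count so far: 0
Gen 6: crossing 1x2. Involves strand 1? yes. Count so far: 1
Gen 7: crossing 3x5. Involves strand 1? no. Count so far: 1
Gen 8: crossing 2x1. Involves strand 1? yes. Count so far: 2

Answer: 2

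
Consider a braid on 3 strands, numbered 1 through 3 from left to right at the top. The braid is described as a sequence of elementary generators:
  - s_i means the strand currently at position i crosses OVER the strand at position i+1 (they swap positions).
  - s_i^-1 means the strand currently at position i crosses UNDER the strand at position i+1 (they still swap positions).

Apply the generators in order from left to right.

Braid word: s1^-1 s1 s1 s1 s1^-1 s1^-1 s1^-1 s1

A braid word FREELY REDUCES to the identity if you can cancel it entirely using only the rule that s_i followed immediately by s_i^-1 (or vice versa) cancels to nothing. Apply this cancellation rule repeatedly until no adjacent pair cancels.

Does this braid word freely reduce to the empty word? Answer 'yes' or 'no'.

Gen 1 (s1^-1): push. Stack: [s1^-1]
Gen 2 (s1): cancels prior s1^-1. Stack: []
Gen 3 (s1): push. Stack: [s1]
Gen 4 (s1): push. Stack: [s1 s1]
Gen 5 (s1^-1): cancels prior s1. Stack: [s1]
Gen 6 (s1^-1): cancels prior s1. Stack: []
Gen 7 (s1^-1): push. Stack: [s1^-1]
Gen 8 (s1): cancels prior s1^-1. Stack: []
Reduced word: (empty)

Answer: yes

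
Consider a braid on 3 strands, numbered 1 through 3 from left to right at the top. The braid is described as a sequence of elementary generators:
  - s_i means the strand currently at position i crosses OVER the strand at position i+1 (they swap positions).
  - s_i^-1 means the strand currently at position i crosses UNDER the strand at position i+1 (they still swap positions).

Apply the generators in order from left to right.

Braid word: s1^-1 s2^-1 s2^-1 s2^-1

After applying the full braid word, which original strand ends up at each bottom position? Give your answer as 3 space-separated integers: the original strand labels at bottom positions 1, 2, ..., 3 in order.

Answer: 2 3 1

Derivation:
Gen 1 (s1^-1): strand 1 crosses under strand 2. Perm now: [2 1 3]
Gen 2 (s2^-1): strand 1 crosses under strand 3. Perm now: [2 3 1]
Gen 3 (s2^-1): strand 3 crosses under strand 1. Perm now: [2 1 3]
Gen 4 (s2^-1): strand 1 crosses under strand 3. Perm now: [2 3 1]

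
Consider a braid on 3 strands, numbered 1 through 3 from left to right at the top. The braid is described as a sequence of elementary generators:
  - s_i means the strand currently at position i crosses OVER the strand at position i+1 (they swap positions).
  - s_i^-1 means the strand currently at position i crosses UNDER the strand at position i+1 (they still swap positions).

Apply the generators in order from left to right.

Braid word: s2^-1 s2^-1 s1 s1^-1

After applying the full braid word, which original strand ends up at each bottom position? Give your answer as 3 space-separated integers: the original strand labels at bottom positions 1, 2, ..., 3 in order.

Gen 1 (s2^-1): strand 2 crosses under strand 3. Perm now: [1 3 2]
Gen 2 (s2^-1): strand 3 crosses under strand 2. Perm now: [1 2 3]
Gen 3 (s1): strand 1 crosses over strand 2. Perm now: [2 1 3]
Gen 4 (s1^-1): strand 2 crosses under strand 1. Perm now: [1 2 3]

Answer: 1 2 3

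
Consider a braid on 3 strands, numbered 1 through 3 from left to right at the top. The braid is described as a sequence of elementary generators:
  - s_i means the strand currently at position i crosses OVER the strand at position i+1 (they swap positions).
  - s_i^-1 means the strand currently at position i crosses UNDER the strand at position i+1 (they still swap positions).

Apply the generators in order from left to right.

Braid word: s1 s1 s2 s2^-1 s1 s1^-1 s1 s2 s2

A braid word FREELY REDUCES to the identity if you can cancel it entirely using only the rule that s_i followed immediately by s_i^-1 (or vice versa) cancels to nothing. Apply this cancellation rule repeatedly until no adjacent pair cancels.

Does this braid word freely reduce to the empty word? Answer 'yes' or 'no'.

Gen 1 (s1): push. Stack: [s1]
Gen 2 (s1): push. Stack: [s1 s1]
Gen 3 (s2): push. Stack: [s1 s1 s2]
Gen 4 (s2^-1): cancels prior s2. Stack: [s1 s1]
Gen 5 (s1): push. Stack: [s1 s1 s1]
Gen 6 (s1^-1): cancels prior s1. Stack: [s1 s1]
Gen 7 (s1): push. Stack: [s1 s1 s1]
Gen 8 (s2): push. Stack: [s1 s1 s1 s2]
Gen 9 (s2): push. Stack: [s1 s1 s1 s2 s2]
Reduced word: s1 s1 s1 s2 s2

Answer: no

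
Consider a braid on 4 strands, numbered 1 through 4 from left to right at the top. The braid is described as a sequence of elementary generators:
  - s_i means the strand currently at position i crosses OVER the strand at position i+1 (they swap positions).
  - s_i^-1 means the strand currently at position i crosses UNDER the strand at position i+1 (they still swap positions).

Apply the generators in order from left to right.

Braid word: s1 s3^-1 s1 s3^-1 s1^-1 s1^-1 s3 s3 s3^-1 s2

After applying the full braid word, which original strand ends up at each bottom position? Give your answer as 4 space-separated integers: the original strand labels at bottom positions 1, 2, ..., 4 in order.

Answer: 1 4 2 3

Derivation:
Gen 1 (s1): strand 1 crosses over strand 2. Perm now: [2 1 3 4]
Gen 2 (s3^-1): strand 3 crosses under strand 4. Perm now: [2 1 4 3]
Gen 3 (s1): strand 2 crosses over strand 1. Perm now: [1 2 4 3]
Gen 4 (s3^-1): strand 4 crosses under strand 3. Perm now: [1 2 3 4]
Gen 5 (s1^-1): strand 1 crosses under strand 2. Perm now: [2 1 3 4]
Gen 6 (s1^-1): strand 2 crosses under strand 1. Perm now: [1 2 3 4]
Gen 7 (s3): strand 3 crosses over strand 4. Perm now: [1 2 4 3]
Gen 8 (s3): strand 4 crosses over strand 3. Perm now: [1 2 3 4]
Gen 9 (s3^-1): strand 3 crosses under strand 4. Perm now: [1 2 4 3]
Gen 10 (s2): strand 2 crosses over strand 4. Perm now: [1 4 2 3]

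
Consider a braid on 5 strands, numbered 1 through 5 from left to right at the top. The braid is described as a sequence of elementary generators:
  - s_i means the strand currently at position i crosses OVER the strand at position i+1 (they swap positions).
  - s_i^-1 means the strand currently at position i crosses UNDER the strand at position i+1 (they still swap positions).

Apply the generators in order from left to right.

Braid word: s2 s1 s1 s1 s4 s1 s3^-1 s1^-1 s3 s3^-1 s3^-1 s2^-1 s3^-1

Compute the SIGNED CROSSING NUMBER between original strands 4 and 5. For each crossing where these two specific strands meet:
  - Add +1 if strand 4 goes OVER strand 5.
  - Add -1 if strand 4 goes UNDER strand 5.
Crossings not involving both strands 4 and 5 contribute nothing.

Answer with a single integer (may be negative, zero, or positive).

Gen 1: crossing 2x3. Both 4&5? no. Sum: 0
Gen 2: crossing 1x3. Both 4&5? no. Sum: 0
Gen 3: crossing 3x1. Both 4&5? no. Sum: 0
Gen 4: crossing 1x3. Both 4&5? no. Sum: 0
Gen 5: 4 over 5. Both 4&5? yes. Contrib: +1. Sum: 1
Gen 6: crossing 3x1. Both 4&5? no. Sum: 1
Gen 7: crossing 2x5. Both 4&5? no. Sum: 1
Gen 8: crossing 1x3. Both 4&5? no. Sum: 1
Gen 9: crossing 5x2. Both 4&5? no. Sum: 1
Gen 10: crossing 2x5. Both 4&5? no. Sum: 1
Gen 11: crossing 5x2. Both 4&5? no. Sum: 1
Gen 12: crossing 1x2. Both 4&5? no. Sum: 1
Gen 13: crossing 1x5. Both 4&5? no. Sum: 1

Answer: 1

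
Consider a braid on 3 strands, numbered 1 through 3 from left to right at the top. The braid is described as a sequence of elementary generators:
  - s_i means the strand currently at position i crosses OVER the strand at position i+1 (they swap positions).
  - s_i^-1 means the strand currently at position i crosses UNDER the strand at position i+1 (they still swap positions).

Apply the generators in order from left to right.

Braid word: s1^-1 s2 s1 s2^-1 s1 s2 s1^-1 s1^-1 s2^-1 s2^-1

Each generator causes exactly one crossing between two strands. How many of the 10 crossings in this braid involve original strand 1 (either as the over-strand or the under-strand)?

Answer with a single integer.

Answer: 6

Derivation:
Gen 1: crossing 1x2. Involves strand 1? yes. Count so far: 1
Gen 2: crossing 1x3. Involves strand 1? yes. Count so far: 2
Gen 3: crossing 2x3. Involves strand 1? no. Count so far: 2
Gen 4: crossing 2x1. Involves strand 1? yes. Count so far: 3
Gen 5: crossing 3x1. Involves strand 1? yes. Count so far: 4
Gen 6: crossing 3x2. Involves strand 1? no. Count so far: 4
Gen 7: crossing 1x2. Involves strand 1? yes. Count so far: 5
Gen 8: crossing 2x1. Involves strand 1? yes. Count so far: 6
Gen 9: crossing 2x3. Involves strand 1? no. Count so far: 6
Gen 10: crossing 3x2. Involves strand 1? no. Count so far: 6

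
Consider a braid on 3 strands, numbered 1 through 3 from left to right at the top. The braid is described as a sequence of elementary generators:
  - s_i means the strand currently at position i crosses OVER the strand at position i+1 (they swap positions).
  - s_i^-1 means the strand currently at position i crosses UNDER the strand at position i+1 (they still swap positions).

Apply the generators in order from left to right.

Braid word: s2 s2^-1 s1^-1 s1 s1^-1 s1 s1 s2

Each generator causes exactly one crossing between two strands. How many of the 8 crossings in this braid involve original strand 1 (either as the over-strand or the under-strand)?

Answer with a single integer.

Gen 1: crossing 2x3. Involves strand 1? no. Count so far: 0
Gen 2: crossing 3x2. Involves strand 1? no. Count so far: 0
Gen 3: crossing 1x2. Involves strand 1? yes. Count so far: 1
Gen 4: crossing 2x1. Involves strand 1? yes. Count so far: 2
Gen 5: crossing 1x2. Involves strand 1? yes. Count so far: 3
Gen 6: crossing 2x1. Involves strand 1? yes. Count so far: 4
Gen 7: crossing 1x2. Involves strand 1? yes. Count so far: 5
Gen 8: crossing 1x3. Involves strand 1? yes. Count so far: 6

Answer: 6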